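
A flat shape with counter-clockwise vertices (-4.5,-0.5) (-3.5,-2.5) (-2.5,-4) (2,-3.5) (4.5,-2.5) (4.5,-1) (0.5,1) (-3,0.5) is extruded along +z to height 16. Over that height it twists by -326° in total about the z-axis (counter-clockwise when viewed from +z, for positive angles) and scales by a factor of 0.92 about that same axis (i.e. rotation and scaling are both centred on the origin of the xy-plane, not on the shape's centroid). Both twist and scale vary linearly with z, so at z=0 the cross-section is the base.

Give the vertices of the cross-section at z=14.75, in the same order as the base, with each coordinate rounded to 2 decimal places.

Cross-section at z=14.75: (-1.72,-3.83) (0.35,-3.97) (2.01,-3.88) (3.73,-0.05) (4.11,2.41) (2.92,3.12) (-0.56,0.87) (-1.81,-2.16)

t = z/height = 14.75/16 = 0.921875
s = 1 + (scale-1)·z/height = 1 + (0.92-1)·14.75/16 = 0.926250
θ = twist·z/height = -326°·14.75/16 = -300.5313° = -5.245260 rad
cos θ = 0.508008, sin θ = 0.861352 (intermediates below are computed at full precision and shown rounded to 5 d.p.)
v1: (-4.5,-0.5) → rotate → (-1.85536,-4.13009) → ×s → (-1.71853,-3.82550) → (-1.72,-3.83)
v2: (-3.5,-2.5) → rotate → (0.37535,-4.28475) → ×s → (0.34767,-3.96875) → (0.35,-3.97)
v3: (-2.5,-4) → rotate → (2.17539,-4.18541) → ×s → (2.01495,-3.87674) → (2.01,-3.88)
v4: (2,-3.5) → rotate → (4.03075,-0.05532) → ×s → (3.73348,-0.05124) → (3.73,-0.05)
v5: (4.5,-2.5) → rotate → (4.43942,2.60606) → ×s → (4.11201,2.41387) → (4.11,2.41)
v6: (4.5,-1) → rotate → (3.14739,3.36808) → ×s → (2.91527,3.11968) → (2.92,3.12)
v7: (0.5,1) → rotate → (-0.60735,0.93868) → ×s → (-0.56256,0.86946) → (-0.56,0.87)
v8: (-3,0.5) → rotate → (-1.95470,-2.33005) → ×s → (-1.81054,-2.15821) → (-1.81,-2.16)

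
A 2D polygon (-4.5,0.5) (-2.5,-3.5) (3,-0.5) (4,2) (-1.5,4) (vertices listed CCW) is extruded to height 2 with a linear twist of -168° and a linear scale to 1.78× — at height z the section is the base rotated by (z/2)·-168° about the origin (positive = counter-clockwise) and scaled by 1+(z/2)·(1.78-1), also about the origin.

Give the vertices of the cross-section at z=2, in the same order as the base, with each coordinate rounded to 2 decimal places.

t = z/height = 2/2 = 1
s = 1 + (scale-1)·z/height = 1 + (1.78-1)·2/2 = 1.780000
θ = twist·z/height = -168°·2/2 = -168.0000° = -2.932153 rad
cos θ = -0.978148, sin θ = -0.207912 (intermediates below are computed at full precision and shown rounded to 5 d.p.)
v1: (-4.5,0.5) → rotate → (4.50562,0.44653) → ×s → (8.02000,0.79482) → (8.02,0.79)
v2: (-2.5,-3.5) → rotate → (1.71768,3.94330) → ×s → (3.05747,7.01907) → (3.06,7.02)
v3: (3,-0.5) → rotate → (-3.03840,-0.13466) → ×s → (-5.40835,-0.23970) → (-5.41,-0.24)
v4: (4,2) → rotate → (-3.49677,-2.78794) → ×s → (-6.22425,-4.96254) → (-6.22,-4.96)
v5: (-1.5,4) → rotate → (2.29887,-3.60072) → ×s → (4.09199,-6.40929) → (4.09,-6.41)

Cross-section at z=2: (8.02,0.79) (3.06,7.02) (-5.41,-0.24) (-6.22,-4.96) (4.09,-6.41)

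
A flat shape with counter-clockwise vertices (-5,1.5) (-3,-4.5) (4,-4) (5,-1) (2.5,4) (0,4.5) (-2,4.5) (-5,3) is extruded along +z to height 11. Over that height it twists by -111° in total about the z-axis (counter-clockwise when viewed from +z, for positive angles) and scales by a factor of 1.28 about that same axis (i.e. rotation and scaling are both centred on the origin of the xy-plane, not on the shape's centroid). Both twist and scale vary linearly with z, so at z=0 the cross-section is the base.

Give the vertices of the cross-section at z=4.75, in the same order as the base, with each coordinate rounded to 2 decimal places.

Cross-section at z=4.75: (-2.51,5.29) (-6.00,-0.88) (-0.32,-6.33) (2.92,-4.91) (5.21,0.92) (3.74,3.38) (2.24,5.04) (-1.26,6.41)

t = z/height = 4.75/11 = 0.431818
s = 1 + (scale-1)·z/height = 1 + (1.28-1)·4.75/11 = 1.120909
θ = twist·z/height = -111°·4.75/11 = -47.9318° = -0.836568 rad
cos θ = 0.670014, sin θ = -0.742348 (intermediates below are computed at full precision and shown rounded to 5 d.p.)
v1: (-5,1.5) → rotate → (-2.23655,4.71676) → ×s → (-2.50697,5.28706) → (-2.51,5.29)
v2: (-3,-4.5) → rotate → (-5.35061,-0.78802) → ×s → (-5.99755,-0.88330) → (-6.00,-0.88)
v3: (4,-4) → rotate → (-0.28933,-5.64945) → ×s → (-0.32432,-6.33252) → (-0.32,-6.33)
v4: (5,-1) → rotate → (2.60772,-4.38175) → ×s → (2.92302,-4.91155) → (2.92,-4.91)
v5: (2.5,4) → rotate → (4.64443,0.82419) → ×s → (5.20598,0.92384) → (5.21,0.92)
v6: (0,4.5) → rotate → (3.34057,3.01507) → ×s → (3.74447,3.37961) → (3.74,3.38)
v7: (-2,4.5) → rotate → (2.00054,4.49976) → ×s → (2.24242,5.04382) → (2.24,5.04)
v8: (-5,3) → rotate → (-1.12303,5.72178) → ×s → (-1.25881,6.41360) → (-1.26,6.41)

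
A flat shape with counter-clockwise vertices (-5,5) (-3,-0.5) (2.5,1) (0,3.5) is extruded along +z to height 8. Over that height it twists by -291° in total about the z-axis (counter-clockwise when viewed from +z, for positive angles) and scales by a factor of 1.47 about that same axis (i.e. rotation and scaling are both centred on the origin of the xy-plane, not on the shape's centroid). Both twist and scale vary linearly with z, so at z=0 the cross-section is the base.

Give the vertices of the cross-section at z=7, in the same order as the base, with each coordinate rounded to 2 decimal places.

t = z/height = 7/8 = 0.875
s = 1 + (scale-1)·z/height = 1 + (1.47-1)·7/8 = 1.411250
θ = twist·z/height = -291°·7/8 = -254.6250° = -4.444045 rad
cos θ = -0.265135, sin θ = 0.964211 (intermediates below are computed at full precision and shown rounded to 5 d.p.)
v1: (-5,5) → rotate → (-3.49538,-6.14673) → ×s → (-4.93285,-8.67458) → (-4.93,-8.67)
v2: (-3,-0.5) → rotate → (1.27751,-2.76007) → ×s → (1.80289,-3.89514) → (1.80,-3.90)
v3: (2.5,1) → rotate → (-1.62705,2.14539) → ×s → (-2.29617,3.02769) → (-2.30,3.03)
v4: (0,3.5) → rotate → (-3.37474,-0.92797) → ×s → (-4.76260,-1.30960) → (-4.76,-1.31)

Cross-section at z=7: (-4.93,-8.67) (1.80,-3.90) (-2.30,3.03) (-4.76,-1.31)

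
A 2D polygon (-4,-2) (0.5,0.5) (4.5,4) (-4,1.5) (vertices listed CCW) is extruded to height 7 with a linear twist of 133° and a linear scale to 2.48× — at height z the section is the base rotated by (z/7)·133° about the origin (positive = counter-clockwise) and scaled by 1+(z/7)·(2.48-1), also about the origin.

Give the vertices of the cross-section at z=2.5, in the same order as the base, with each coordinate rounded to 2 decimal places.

t = z/height = 2.5/7 = 0.357143
s = 1 + (scale-1)·z/height = 1 + (2.48-1)·2.5/7 = 1.528571
θ = twist·z/height = 133°·2.5/7 = 47.5000° = 0.829031 rad
cos θ = 0.675590, sin θ = 0.737277 (intermediates below are computed at full precision and shown rounded to 5 d.p.)
v1: (-4,-2) → rotate → (-1.22781,-4.30029) → ×s → (-1.87679,-6.57330) → (-1.88,-6.57)
v2: (0.5,0.5) → rotate → (-0.03084,0.70643) → ×s → (-0.04715,1.07983) → (-0.05,1.08)
v3: (4.5,4) → rotate → (0.09105,6.02011) → ×s → (0.13917,9.20217) → (0.14,9.20)
v4: (-4,1.5) → rotate → (-3.80828,-1.93572) → ×s → (-5.82122,-2.95889) → (-5.82,-2.96)

Cross-section at z=2.5: (-1.88,-6.57) (-0.05,1.08) (0.14,9.20) (-5.82,-2.96)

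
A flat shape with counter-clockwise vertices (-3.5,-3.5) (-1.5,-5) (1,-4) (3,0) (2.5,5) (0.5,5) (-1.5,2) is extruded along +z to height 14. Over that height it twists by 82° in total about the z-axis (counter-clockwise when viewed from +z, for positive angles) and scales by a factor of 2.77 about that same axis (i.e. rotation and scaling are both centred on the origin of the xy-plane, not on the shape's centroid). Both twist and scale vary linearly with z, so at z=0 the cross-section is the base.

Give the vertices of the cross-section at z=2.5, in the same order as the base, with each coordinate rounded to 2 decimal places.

Cross-section at z=2.5: (-3.29,-5.62) (-0.25,-6.87) (2.60,-4.76) (3.82,1.00) (1.52,7.20) (-1.03,6.53) (-2.58,2.05)

t = z/height = 2.5/14 = 0.178571
s = 1 + (scale-1)·z/height = 1 + (2.77-1)·2.5/14 = 1.316071
θ = twist·z/height = 82°·2.5/14 = 14.6429° = 0.255566 rad
cos θ = 0.967520, sin θ = 0.252793 (intermediates below are computed at full precision and shown rounded to 5 d.p.)
v1: (-3.5,-3.5) → rotate → (-2.50155,-4.27110) → ×s → (-3.29221,-5.62107) → (-3.29,-5.62)
v2: (-1.5,-5) → rotate → (-0.18731,-5.21679) → ×s → (-0.24652,-6.86567) → (-0.25,-6.87)
v3: (1,-4) → rotate → (1.97869,-3.61729) → ×s → (2.60410,-4.76061) → (2.60,-4.76)
v4: (3,0) → rotate → (2.90256,0.75838) → ×s → (3.81998,0.99808) → (3.82,1.00)
v5: (2.5,5) → rotate → (1.15484,5.46958) → ×s → (1.51985,7.19836) → (1.52,7.20)
v6: (0.5,5) → rotate → (-0.78021,4.96400) → ×s → (-1.02681,6.53298) → (-1.03,6.53)
v7: (-1.5,2) → rotate → (-1.95687,1.55585) → ×s → (-2.57538,2.04761) → (-2.58,2.05)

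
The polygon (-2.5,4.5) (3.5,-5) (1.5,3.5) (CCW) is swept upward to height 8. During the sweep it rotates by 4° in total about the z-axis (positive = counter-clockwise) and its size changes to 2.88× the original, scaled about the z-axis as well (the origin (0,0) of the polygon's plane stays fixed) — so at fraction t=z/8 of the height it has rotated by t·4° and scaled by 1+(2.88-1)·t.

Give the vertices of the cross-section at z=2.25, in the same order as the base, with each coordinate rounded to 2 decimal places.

t = z/height = 2.25/8 = 0.28125
s = 1 + (scale-1)·z/height = 1 + (2.88-1)·2.25/8 = 1.528750
θ = twist·z/height = 4°·2.25/8 = 1.1250° = 0.019635 rad
cos θ = 0.999807, sin θ = 0.019634 (intermediates below are computed at full precision and shown rounded to 5 d.p.)
v1: (-2.5,4.5) → rotate → (-2.58787,4.45005) → ×s → (-3.95621,6.80301) → (-3.96,6.80)
v2: (3.5,-5) → rotate → (3.59749,-4.93032) → ×s → (5.49967,-7.53722) → (5.50,-7.54)
v3: (1.5,3.5) → rotate → (1.43099,3.52878) → ×s → (2.18763,5.39462) → (2.19,5.39)

Cross-section at z=2.25: (-3.96,6.80) (5.50,-7.54) (2.19,5.39)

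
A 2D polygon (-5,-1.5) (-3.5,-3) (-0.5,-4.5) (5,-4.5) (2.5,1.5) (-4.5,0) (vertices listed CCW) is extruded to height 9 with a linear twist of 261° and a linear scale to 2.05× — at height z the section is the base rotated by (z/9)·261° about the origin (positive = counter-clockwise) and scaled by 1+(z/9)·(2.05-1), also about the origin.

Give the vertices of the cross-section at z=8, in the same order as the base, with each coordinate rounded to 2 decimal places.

t = z/height = 8/9 = 0.888889
s = 1 + (scale-1)·z/height = 1 + (2.05-1)·8/9 = 1.933333
θ = twist·z/height = 261°·8/9 = 232.0000° = 4.049164 rad
cos θ = -0.615661, sin θ = -0.788011 (intermediates below are computed at full precision and shown rounded to 5 d.p.)
v1: (-5,-1.5) → rotate → (1.89629,4.86355) → ×s → (3.66616,9.40286) → (3.67,9.40)
v2: (-3.5,-3) → rotate → (-0.20922,4.60502) → ×s → (-0.40449,8.90304) → (-0.40,8.90)
v3: (-0.5,-4.5) → rotate → (-3.23822,3.16448) → ×s → (-6.26055,6.11800) → (-6.26,6.12)
v4: (5,-4.5) → rotate → (-6.62436,-1.16958) → ×s → (-12.80709,-2.26118) → (-12.81,-2.26)
v5: (2.5,1.5) → rotate → (-0.35714,-2.89352) → ×s → (-0.69047,-5.59414) → (-0.69,-5.59)
v6: (-4.5,0) → rotate → (2.77048,3.54605) → ×s → (5.35625,6.85569) → (5.36,6.86)

Cross-section at z=8: (3.67,9.40) (-0.40,8.90) (-6.26,6.12) (-12.81,-2.26) (-0.69,-5.59) (5.36,6.86)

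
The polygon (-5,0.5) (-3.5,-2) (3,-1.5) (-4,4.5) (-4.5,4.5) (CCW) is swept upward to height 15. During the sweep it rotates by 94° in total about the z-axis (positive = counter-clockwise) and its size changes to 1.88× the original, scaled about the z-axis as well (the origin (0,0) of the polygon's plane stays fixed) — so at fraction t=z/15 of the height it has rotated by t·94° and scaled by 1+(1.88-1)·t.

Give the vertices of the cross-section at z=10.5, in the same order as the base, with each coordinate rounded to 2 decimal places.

t = z/height = 10.5/15 = 0.7
s = 1 + (scale-1)·z/height = 1 + (1.88-1)·10.5/15 = 1.616000
θ = twist·z/height = 94°·10.5/15 = 65.8000° = 1.148427 rad
cos θ = 0.409923, sin θ = 0.912120 (intermediates below are computed at full precision and shown rounded to 5 d.p.)
v1: (-5,0.5) → rotate → (-2.50568,-4.35564) → ×s → (-4.04917,-7.03871) → (-4.05,-7.04)
v2: (-3.5,-2) → rotate → (0.38951,-4.01227) → ×s → (0.62945,-6.48382) → (0.63,-6.48)
v3: (3,-1.5) → rotate → (2.59795,2.12148) → ×s → (4.19829,3.42830) → (4.20,3.43)
v4: (-4,4.5) → rotate → (-5.74423,-1.80383) → ×s → (-9.28268,-2.91498) → (-9.28,-2.91)
v5: (-4.5,4.5) → rotate → (-5.94919,-2.25989) → ×s → (-9.61390,-3.65198) → (-9.61,-3.65)

Cross-section at z=10.5: (-4.05,-7.04) (0.63,-6.48) (4.20,3.43) (-9.28,-2.91) (-9.61,-3.65)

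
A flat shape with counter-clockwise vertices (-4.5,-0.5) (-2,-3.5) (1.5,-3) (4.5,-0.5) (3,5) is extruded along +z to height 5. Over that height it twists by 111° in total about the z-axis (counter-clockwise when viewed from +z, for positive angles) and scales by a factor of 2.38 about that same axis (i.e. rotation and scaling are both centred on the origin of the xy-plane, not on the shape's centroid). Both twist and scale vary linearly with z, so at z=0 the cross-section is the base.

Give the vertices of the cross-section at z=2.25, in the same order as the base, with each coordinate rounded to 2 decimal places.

t = z/height = 2.25/5 = 0.45
s = 1 + (scale-1)·z/height = 1 + (2.38-1)·2.25/5 = 1.621000
θ = twist·z/height = 111°·2.25/5 = 49.9500° = 0.871792 rad
cos θ = 0.643456, sin θ = 0.765483 (intermediates below are computed at full precision and shown rounded to 5 d.p.)
v1: (-4.5,-0.5) → rotate → (-2.51281,-3.76640) → ×s → (-4.07326,-6.10534) → (-4.07,-6.11)
v2: (-2,-3.5) → rotate → (1.39228,-3.78306) → ×s → (2.25689,-6.13234) → (2.26,-6.13)
v3: (1.5,-3) → rotate → (3.26163,-0.78214) → ×s → (5.28711,-1.26785) → (5.29,-1.27)
v4: (4.5,-0.5) → rotate → (3.27829,3.12295) → ×s → (5.31411,5.06230) → (5.31,5.06)
v5: (3,5) → rotate → (-1.89705,5.51373) → ×s → (-3.07512,8.93775) → (-3.08,8.94)

Cross-section at z=2.25: (-4.07,-6.11) (2.26,-6.13) (5.29,-1.27) (5.31,5.06) (-3.08,8.94)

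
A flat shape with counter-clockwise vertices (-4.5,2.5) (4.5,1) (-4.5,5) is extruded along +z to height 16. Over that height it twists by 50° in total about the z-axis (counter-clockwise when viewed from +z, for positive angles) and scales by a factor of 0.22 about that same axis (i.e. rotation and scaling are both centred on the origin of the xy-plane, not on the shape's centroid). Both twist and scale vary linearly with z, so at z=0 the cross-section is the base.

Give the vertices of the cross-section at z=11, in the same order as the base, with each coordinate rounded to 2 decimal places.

Cross-section at z=11: (-2.38,-0.22) (1.46,1.56) (-3.03,0.74)

t = z/height = 11/16 = 0.6875
s = 1 + (scale-1)·z/height = 1 + (0.22-1)·11/16 = 0.463750
θ = twist·z/height = 50°·11/16 = 34.3750° = 0.599957 rad
cos θ = 0.825360, sin θ = 0.564607 (intermediates below are computed at full precision and shown rounded to 5 d.p.)
v1: (-4.5,2.5) → rotate → (-5.12564,-0.47733) → ×s → (-2.37701,-0.22136) → (-2.38,-0.22)
v2: (4.5,1) → rotate → (3.14951,3.36609) → ×s → (1.46059,1.56102) → (1.46,1.56)
v3: (-4.5,5) → rotate → (-6.53715,1.58607) → ×s → (-3.03161,0.73554) → (-3.03,0.74)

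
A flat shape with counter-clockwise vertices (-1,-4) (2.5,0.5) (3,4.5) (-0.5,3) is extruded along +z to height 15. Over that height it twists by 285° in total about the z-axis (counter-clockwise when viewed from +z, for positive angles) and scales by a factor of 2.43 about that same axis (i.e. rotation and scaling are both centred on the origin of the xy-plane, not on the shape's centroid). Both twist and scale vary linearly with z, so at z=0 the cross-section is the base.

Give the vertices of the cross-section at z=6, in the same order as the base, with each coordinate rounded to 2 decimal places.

Cross-section at z=6: (6.38,1.12) (-2.32,3.27) (-8.38,1.43) (-3.99,-2.64)

t = z/height = 6/15 = 0.4
s = 1 + (scale-1)·z/height = 1 + (2.43-1)·6/15 = 1.572000
θ = twist·z/height = 285°·6/15 = 114.0000° = 1.989675 rad
cos θ = -0.406737, sin θ = 0.913545 (intermediates below are computed at full precision and shown rounded to 5 d.p.)
v1: (-1,-4) → rotate → (4.06092,0.71340) → ×s → (6.38376,1.12147) → (6.38,1.12)
v2: (2.5,0.5) → rotate → (-1.47361,2.08050) → ×s → (-2.31652,3.27054) → (-2.32,3.27)
v3: (3,4.5) → rotate → (-5.33116,0.91032) → ×s → (-8.38059,1.43103) → (-8.38,1.43)
v4: (-0.5,3) → rotate → (-2.53727,-1.67698) → ×s → (-3.98859,-2.63622) → (-3.99,-2.64)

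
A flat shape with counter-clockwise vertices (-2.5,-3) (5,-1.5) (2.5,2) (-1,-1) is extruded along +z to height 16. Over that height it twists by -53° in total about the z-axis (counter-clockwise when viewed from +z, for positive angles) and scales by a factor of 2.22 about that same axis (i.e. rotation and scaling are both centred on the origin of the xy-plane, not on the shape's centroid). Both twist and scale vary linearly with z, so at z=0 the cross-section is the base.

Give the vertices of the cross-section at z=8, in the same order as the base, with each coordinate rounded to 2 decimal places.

Cross-section at z=8: (-5.76,-2.53) (6.13,-5.75) (5.04,1.09) (-2.16,-0.72)

t = z/height = 8/16 = 0.5
s = 1 + (scale-1)·z/height = 1 + (2.22-1)·8/16 = 1.610000
θ = twist·z/height = -53°·8/16 = -26.5000° = -0.462512 rad
cos θ = 0.894934, sin θ = -0.446198 (intermediates below are computed at full precision and shown rounded to 5 d.p.)
v1: (-2.5,-3) → rotate → (-3.57593,-1.56931) → ×s → (-5.75725,-2.52659) → (-5.76,-2.53)
v2: (5,-1.5) → rotate → (3.80538,-3.57339) → ×s → (6.12665,-5.75316) → (6.13,-5.75)
v3: (2.5,2) → rotate → (3.12973,0.67437) → ×s → (5.03887,1.08574) → (5.04,1.09)
v4: (-1,-1) → rotate → (-1.34113,-0.44874) → ×s → (-2.15922,-0.72247) → (-2.16,-0.72)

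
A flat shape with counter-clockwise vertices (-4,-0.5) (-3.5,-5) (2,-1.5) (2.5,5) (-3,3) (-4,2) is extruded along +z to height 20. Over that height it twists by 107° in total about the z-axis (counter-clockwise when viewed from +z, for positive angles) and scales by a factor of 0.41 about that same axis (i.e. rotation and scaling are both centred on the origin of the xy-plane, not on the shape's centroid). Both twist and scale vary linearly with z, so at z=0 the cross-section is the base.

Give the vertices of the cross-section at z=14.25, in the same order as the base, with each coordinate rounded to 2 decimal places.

t = z/height = 14.25/20 = 0.7125
s = 1 + (scale-1)·z/height = 1 + (0.41-1)·14.25/20 = 0.579625
θ = twist·z/height = 107°·14.25/20 = 76.2375° = 1.330595 rad
cos θ = 0.237898, sin θ = 0.971290 (intermediates below are computed at full precision and shown rounded to 5 d.p.)
v1: (-4,-0.5) → rotate → (-0.46595,-4.00411) → ×s → (-0.27007,-2.32088) → (-0.27,-2.32)
v2: (-3.5,-5) → rotate → (4.02381,-4.58900) → ×s → (2.33230,-2.65990) → (2.33,-2.66)
v3: (2,-1.5) → rotate → (1.93273,1.58573) → ×s → (1.12026,0.91913) → (1.12,0.92)
v4: (2.5,5) → rotate → (-4.26171,3.61771) → ×s → (-2.47019,2.09692) → (-2.47,2.10)
v5: (-3,3) → rotate → (-3.62756,-2.20018) → ×s → (-2.10263,-1.27528) → (-2.10,-1.28)
v6: (-4,2) → rotate → (-2.89417,-3.40937) → ×s → (-1.67753,-1.97615) → (-1.68,-1.98)

Cross-section at z=14.25: (-0.27,-2.32) (2.33,-2.66) (1.12,0.92) (-2.47,2.10) (-2.10,-1.28) (-1.68,-1.98)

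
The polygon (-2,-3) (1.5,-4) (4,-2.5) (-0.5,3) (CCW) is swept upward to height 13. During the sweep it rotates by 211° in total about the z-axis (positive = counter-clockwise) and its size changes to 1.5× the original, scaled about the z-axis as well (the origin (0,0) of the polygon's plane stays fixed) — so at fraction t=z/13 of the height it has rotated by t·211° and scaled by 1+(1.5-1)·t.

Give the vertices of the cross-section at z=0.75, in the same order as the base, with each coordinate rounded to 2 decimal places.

t = z/height = 0.75/13 = 0.0576923
s = 1 + (scale-1)·z/height = 1 + (1.5-1)·0.75/13 = 1.028846
θ = twist·z/height = 211°·0.75/13 = 12.1731° = 0.212460 rad
cos θ = 0.977515, sin θ = 0.210865 (intermediates below are computed at full precision and shown rounded to 5 d.p.)
v1: (-2,-3) → rotate → (-1.32243,-3.35428) → ×s → (-1.36058,-3.45103) → (-1.36,-3.45)
v2: (1.5,-4) → rotate → (2.30973,-3.59376) → ×s → (2.37636,-3.69743) → (2.38,-3.70)
v3: (4,-2.5) → rotate → (4.43722,-1.60033) → ×s → (4.56522,-1.64649) → (4.57,-1.65)
v4: (-0.5,3) → rotate → (-1.12135,2.82711) → ×s → (-1.15370,2.90866) → (-1.15,2.91)

Cross-section at z=0.75: (-1.36,-3.45) (2.38,-3.70) (4.57,-1.65) (-1.15,2.91)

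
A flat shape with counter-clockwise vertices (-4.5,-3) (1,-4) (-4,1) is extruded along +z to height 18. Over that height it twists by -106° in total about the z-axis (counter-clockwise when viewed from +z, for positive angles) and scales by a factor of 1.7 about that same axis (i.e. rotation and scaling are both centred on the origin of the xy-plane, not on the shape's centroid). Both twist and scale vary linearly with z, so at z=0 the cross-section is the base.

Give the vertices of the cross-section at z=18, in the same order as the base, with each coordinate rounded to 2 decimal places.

Cross-section at z=18: (-2.79,8.76) (-7.01,0.24) (3.51,6.07)

t = z/height = 18/18 = 1
s = 1 + (scale-1)·z/height = 1 + (1.7-1)·18/18 = 1.700000
θ = twist·z/height = -106°·18/18 = -106.0000° = -1.850049 rad
cos θ = -0.275637, sin θ = -0.961262 (intermediates below are computed at full precision and shown rounded to 5 d.p.)
v1: (-4.5,-3) → rotate → (-1.64342,5.15259) → ×s → (-2.79381,8.75940) → (-2.79,8.76)
v2: (1,-4) → rotate → (-4.12068,0.14129) → ×s → (-7.00516,0.24019) → (-7.01,0.24)
v3: (-4,1) → rotate → (2.06381,3.56941) → ×s → (3.50848,6.06800) → (3.51,6.07)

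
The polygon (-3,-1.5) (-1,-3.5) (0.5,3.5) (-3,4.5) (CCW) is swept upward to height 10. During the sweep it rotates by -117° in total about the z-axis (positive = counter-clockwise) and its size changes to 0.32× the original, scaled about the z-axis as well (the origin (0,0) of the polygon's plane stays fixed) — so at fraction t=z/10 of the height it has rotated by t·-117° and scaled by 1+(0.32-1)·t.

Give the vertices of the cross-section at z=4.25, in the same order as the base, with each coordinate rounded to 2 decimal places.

Cross-section at z=4.25: (-2.19,0.94) (-2.36,-1.07) (2.13,1.34) (1.06,3.70)

t = z/height = 4.25/10 = 0.425
s = 1 + (scale-1)·z/height = 1 + (0.32-1)·4.25/10 = 0.711000
θ = twist·z/height = -117°·4.25/10 = -49.7250° = -0.867865 rad
cos θ = 0.646457, sin θ = -0.762950 (intermediates below are computed at full precision and shown rounded to 5 d.p.)
v1: (-3,-1.5) → rotate → (-3.08380,1.31917) → ×s → (-2.19258,0.93793) → (-2.19,0.94)
v2: (-1,-3.5) → rotate → (-3.31678,-1.49965) → ×s → (-2.35823,-1.06625) → (-2.36,-1.07)
v3: (0.5,3.5) → rotate → (2.99356,1.88112) → ×s → (2.12842,1.33748) → (2.13,1.34)
v4: (-3,4.5) → rotate → (1.49391,5.19791) → ×s → (1.06217,3.69571) → (1.06,3.70)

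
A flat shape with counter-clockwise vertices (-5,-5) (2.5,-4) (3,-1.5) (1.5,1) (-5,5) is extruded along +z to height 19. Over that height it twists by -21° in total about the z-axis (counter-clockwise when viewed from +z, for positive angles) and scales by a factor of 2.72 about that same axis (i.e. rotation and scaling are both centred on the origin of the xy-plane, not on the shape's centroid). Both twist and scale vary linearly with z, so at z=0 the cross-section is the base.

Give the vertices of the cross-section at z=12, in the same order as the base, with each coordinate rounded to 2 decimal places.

t = z/height = 12/19 = 0.631579
s = 1 + (scale-1)·z/height = 1 + (2.72-1)·12/19 = 2.086316
θ = twist·z/height = -21°·12/19 = -13.2632° = -0.231486 rad
cos θ = 0.973327, sin θ = -0.229424 (intermediates below are computed at full precision and shown rounded to 5 d.p.)
v1: (-5,-5) → rotate → (-6.01375,-3.71951) → ×s → (-12.54659,-7.76008) → (-12.55,-7.76)
v2: (2.5,-4) → rotate → (1.51562,-4.46687) → ×s → (3.16206,-9.31929) → (3.16,-9.32)
v3: (3,-1.5) → rotate → (2.57584,-2.14826) → ×s → (5.37402,-4.48195) → (5.37,-4.48)
v4: (1.5,1) → rotate → (1.68941,0.62919) → ×s → (3.52465,1.31269) → (3.52,1.31)
v5: (-5,5) → rotate → (-3.71951,6.01375) → ×s → (-7.76008,12.54659) → (-7.76,12.55)

Cross-section at z=12: (-12.55,-7.76) (3.16,-9.32) (5.37,-4.48) (3.52,1.31) (-7.76,12.55)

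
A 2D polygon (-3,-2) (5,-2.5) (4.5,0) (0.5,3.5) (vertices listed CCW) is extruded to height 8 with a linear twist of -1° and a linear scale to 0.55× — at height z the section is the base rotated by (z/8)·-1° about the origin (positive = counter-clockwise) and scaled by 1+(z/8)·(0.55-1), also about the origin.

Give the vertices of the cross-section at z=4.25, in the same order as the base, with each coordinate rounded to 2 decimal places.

Cross-section at z=4.25: (-2.30,-1.50) (3.79,-1.94) (3.42,-0.03) (0.41,2.66)

t = z/height = 4.25/8 = 0.53125
s = 1 + (scale-1)·z/height = 1 + (0.55-1)·4.25/8 = 0.760938
θ = twist·z/height = -1°·4.25/8 = -0.5313° = -0.009272 rad
cos θ = 0.999957, sin θ = -0.009272 (intermediates below are computed at full precision and shown rounded to 5 d.p.)
v1: (-3,-2) → rotate → (-3.01841,-1.97210) → ×s → (-2.29683,-1.50064) → (-2.30,-1.50)
v2: (5,-2.5) → rotate → (4.97661,-2.54625) → ×s → (3.78689,-1.93754) → (3.79,-1.94)
v3: (4.5,0) → rotate → (4.49981,-0.04172) → ×s → (3.42407,-0.03175) → (3.42,-0.03)
v4: (0.5,3.5) → rotate → (0.53243,3.49521) → ×s → (0.40515,2.65964) → (0.41,2.66)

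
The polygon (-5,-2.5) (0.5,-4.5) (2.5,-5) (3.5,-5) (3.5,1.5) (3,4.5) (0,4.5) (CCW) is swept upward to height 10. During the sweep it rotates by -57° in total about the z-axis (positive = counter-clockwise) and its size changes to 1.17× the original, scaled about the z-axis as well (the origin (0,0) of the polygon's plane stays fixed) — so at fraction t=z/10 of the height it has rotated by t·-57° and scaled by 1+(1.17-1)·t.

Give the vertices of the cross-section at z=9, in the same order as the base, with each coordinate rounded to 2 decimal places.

Cross-section at z=9: (-5.85,2.70) (-3.69,-3.69) (-2.70,-5.85) (-1.98,-6.75) (3.87,-2.07) (6.21,0.54) (4.05,3.24)

t = z/height = 9/10 = 0.9
s = 1 + (scale-1)·z/height = 1 + (1.17-1)·9/10 = 1.153000
θ = twist·z/height = -57°·9/10 = -51.3000° = -0.895354 rad
cos θ = 0.625243, sin θ = -0.780430 (intermediates below are computed at full precision and shown rounded to 5 d.p.)
v1: (-5,-2.5) → rotate → (-5.07729,2.33905) → ×s → (-5.85411,2.69692) → (-5.85,2.70)
v2: (0.5,-4.5) → rotate → (-3.19932,-3.20381) → ×s → (-3.68881,-3.69399) → (-3.69,-3.69)
v3: (2.5,-5) → rotate → (-2.33905,-5.07729) → ×s → (-2.69692,-5.85411) → (-2.70,-5.85)
v4: (3.5,-5) → rotate → (-1.71380,-5.85772) → ×s → (-1.97601,-6.75395) → (-1.98,-6.75)
v5: (3.5,1.5) → rotate → (3.35899,-1.79364) → ×s → (3.87292,-2.06807) → (3.87,-2.07)
v6: (3,4.5) → rotate → (5.38766,0.47230) → ×s → (6.21198,0.54456) → (6.21,0.54)
v7: (0,4.5) → rotate → (3.51194,2.81359) → ×s → (4.04926,3.24407) → (4.05,3.24)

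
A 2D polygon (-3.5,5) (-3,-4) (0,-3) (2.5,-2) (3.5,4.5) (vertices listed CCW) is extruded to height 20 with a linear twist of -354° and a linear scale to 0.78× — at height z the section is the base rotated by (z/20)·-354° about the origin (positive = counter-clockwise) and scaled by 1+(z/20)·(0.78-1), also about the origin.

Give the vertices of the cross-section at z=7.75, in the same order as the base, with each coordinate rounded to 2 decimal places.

Cross-section at z=7.75: (5.46,-1.18) (-0.47,4.55) (-1.87,2.01) (-2.92,-0.21) (0.45,-5.20)

t = z/height = 7.75/20 = 0.3875
s = 1 + (scale-1)·z/height = 1 + (0.78-1)·7.75/20 = 0.914750
θ = twist·z/height = -354°·7.75/20 = -137.1750° = -2.394155 rad
cos θ = -0.733433, sin θ = -0.679761 (intermediates below are computed at full precision and shown rounded to 5 d.p.)
v1: (-3.5,5) → rotate → (5.96582,-1.28800) → ×s → (5.45724,-1.17820) → (5.46,-1.18)
v2: (-3,-4) → rotate → (-0.51875,4.97302) → ×s → (-0.47452,4.54907) → (-0.47,4.55)
v3: (0,-3) → rotate → (-2.03928,2.20030) → ×s → (-1.86544,2.01272) → (-1.87,2.01)
v4: (2.5,-2) → rotate → (-3.19311,-0.23254) → ×s → (-2.92089,-0.21271) → (-2.92,-0.21)
v5: (3.5,4.5) → rotate → (0.49191,-5.67961) → ×s → (0.44997,-5.19543) → (0.45,-5.20)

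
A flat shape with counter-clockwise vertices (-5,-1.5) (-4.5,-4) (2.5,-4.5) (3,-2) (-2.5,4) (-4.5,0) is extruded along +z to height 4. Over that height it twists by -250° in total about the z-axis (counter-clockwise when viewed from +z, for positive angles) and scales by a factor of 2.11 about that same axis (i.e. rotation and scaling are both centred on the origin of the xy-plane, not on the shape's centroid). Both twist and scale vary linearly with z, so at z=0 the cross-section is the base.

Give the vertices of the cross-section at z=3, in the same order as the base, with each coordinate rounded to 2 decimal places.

Cross-section at z=3: (9.44,1.53) (9.13,6.19) (-3.47,8.77) (-4.97,4.35) (3.59,-7.87) (8.18,-1.08)

t = z/height = 3/4 = 0.75
s = 1 + (scale-1)·z/height = 1 + (2.11-1)·3/4 = 1.832500
θ = twist·z/height = -250°·3/4 = -187.5000° = -3.272492 rad
cos θ = -0.991445, sin θ = 0.130526 (intermediates below are computed at full precision and shown rounded to 5 d.p.)
v1: (-5,-1.5) → rotate → (5.15301,0.83454) → ×s → (9.44290,1.52929) → (9.44,1.53)
v2: (-4.5,-4) → rotate → (4.98361,3.37841) → ×s → (9.13246,6.19094) → (9.13,6.19)
v3: (2.5,-4.5) → rotate → (-1.89124,4.78782) → ×s → (-3.46571,8.77368) → (-3.47,8.77)
v4: (3,-2) → rotate → (-2.71328,2.37447) → ×s → (-4.97209,4.35121) → (-4.97,4.35)
v5: (-2.5,4) → rotate → (1.95651,-4.29209) → ×s → (3.58530,-7.86526) → (3.59,-7.87)
v6: (-4.5,0) → rotate → (4.46150,-0.58737) → ×s → (8.17570,-1.07635) → (8.18,-1.08)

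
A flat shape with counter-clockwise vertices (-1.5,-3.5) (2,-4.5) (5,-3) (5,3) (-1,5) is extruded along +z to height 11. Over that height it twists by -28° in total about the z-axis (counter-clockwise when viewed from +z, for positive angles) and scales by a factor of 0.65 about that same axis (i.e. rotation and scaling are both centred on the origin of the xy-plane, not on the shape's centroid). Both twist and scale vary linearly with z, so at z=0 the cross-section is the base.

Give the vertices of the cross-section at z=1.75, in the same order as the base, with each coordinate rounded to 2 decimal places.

Cross-section at z=1.75: (-1.67,-3.19) (1.55,-4.38) (4.49,-3.19) (4.93,2.46) (-0.57,4.78)

t = z/height = 1.75/11 = 0.159091
s = 1 + (scale-1)·z/height = 1 + (0.65-1)·1.75/11 = 0.944318
θ = twist·z/height = -28°·1.75/11 = -4.4545° = -0.077746 rad
cos θ = 0.996979, sin θ = -0.077668 (intermediates below are computed at full precision and shown rounded to 5 d.p.)
v1: (-1.5,-3.5) → rotate → (-1.76731,-3.37293) → ×s → (-1.66890,-3.18511) → (-1.67,-3.19)
v2: (2,-4.5) → rotate → (1.64445,-4.64174) → ×s → (1.55289,-4.38328) → (1.55,-4.38)
v3: (5,-3) → rotate → (4.75189,-3.37928) → ×s → (4.48730,-3.19111) → (4.49,-3.19)
v4: (5,3) → rotate → (5.21790,2.60260) → ×s → (4.92736,2.45768) → (4.93,2.46)
v5: (-1,5) → rotate → (-0.60864,5.06256) → ×s → (-0.57475,4.78067) → (-0.57,4.78)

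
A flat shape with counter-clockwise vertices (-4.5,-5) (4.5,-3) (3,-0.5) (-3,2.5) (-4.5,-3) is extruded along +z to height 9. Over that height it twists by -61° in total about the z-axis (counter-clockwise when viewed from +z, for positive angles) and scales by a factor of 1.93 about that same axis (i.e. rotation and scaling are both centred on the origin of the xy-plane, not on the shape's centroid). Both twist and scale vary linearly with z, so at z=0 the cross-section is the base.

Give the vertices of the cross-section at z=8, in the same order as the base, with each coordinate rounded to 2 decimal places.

t = z/height = 8/9 = 0.888889
s = 1 + (scale-1)·z/height = 1 + (1.93-1)·8/9 = 1.826667
θ = twist·z/height = -61°·8/9 = -54.2222° = -0.946356 rad
cos θ = 0.584643, sin θ = -0.811291 (intermediates below are computed at full precision and shown rounded to 5 d.p.)
v1: (-4.5,-5) → rotate → (-6.68735,0.72759) → ×s → (-12.21555,1.32907) → (-12.22,1.33)
v2: (4.5,-3) → rotate → (0.19702,-5.40474) → ×s → (0.35989,-9.87265) → (0.36,-9.87)
v3: (3,-0.5) → rotate → (1.34828,-2.72619) → ×s → (2.46287,-4.97985) → (2.46,-4.98)
v4: (-3,2.5) → rotate → (0.27430,3.89548) → ×s → (0.50105,7.11574) → (0.50,7.12)
v5: (-4.5,-3) → rotate → (-5.06477,1.89688) → ×s → (-9.25164,3.46497) → (-9.25,3.46)

Cross-section at z=8: (-12.22,1.33) (0.36,-9.87) (2.46,-4.98) (0.50,7.12) (-9.25,3.46)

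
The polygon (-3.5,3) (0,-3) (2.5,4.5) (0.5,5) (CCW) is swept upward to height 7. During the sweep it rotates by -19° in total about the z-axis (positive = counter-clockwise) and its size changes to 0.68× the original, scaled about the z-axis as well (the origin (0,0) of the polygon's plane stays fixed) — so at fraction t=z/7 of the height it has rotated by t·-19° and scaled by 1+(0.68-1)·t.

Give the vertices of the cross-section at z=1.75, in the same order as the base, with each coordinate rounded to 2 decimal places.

t = z/height = 1.75/7 = 0.25
s = 1 + (scale-1)·z/height = 1 + (0.68-1)·1.75/7 = 0.920000
θ = twist·z/height = -19°·1.75/7 = -4.7500° = -0.082903 rad
cos θ = 0.996566, sin θ = -0.082808 (intermediates below are computed at full precision and shown rounded to 5 d.p.)
v1: (-3.5,3) → rotate → (-3.23955,3.27953) → ×s → (-2.98039,3.01716) → (-2.98,3.02)
v2: (0,-3) → rotate → (-0.24842,-2.98970) → ×s → (-0.22855,-2.75052) → (-0.23,-2.75)
v3: (2.5,4.5) → rotate → (2.86405,4.27752) → ×s → (2.63493,3.93532) → (2.63,3.94)
v4: (0.5,5) → rotate → (0.91232,4.94142) → ×s → (0.83934,4.54611) → (0.84,4.55)

Cross-section at z=1.75: (-2.98,3.02) (-0.23,-2.75) (2.63,3.94) (0.84,4.55)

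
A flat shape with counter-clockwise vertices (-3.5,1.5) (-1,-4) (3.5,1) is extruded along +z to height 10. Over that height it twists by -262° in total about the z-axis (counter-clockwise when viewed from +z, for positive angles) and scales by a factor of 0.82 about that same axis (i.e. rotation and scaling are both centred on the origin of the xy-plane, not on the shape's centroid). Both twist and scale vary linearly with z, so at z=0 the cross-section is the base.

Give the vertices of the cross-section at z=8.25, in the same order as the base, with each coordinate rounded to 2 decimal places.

t = z/height = 8.25/10 = 0.825
s = 1 + (scale-1)·z/height = 1 + (0.82-1)·8.25/10 = 0.851500
θ = twist·z/height = -262°·8.25/10 = -216.1500° = -3.772529 rad
cos θ = -0.807475, sin θ = 0.589901 (intermediates below are computed at full precision and shown rounded to 5 d.p.)
v1: (-3.5,1.5) → rotate → (1.94131,-3.27587) → ×s → (1.65303,-2.78940) → (1.65,-2.79)
v2: (-1,-4) → rotate → (3.16708,2.64000) → ×s → (2.69677,2.24796) → (2.70,2.25)
v3: (3.5,1) → rotate → (-3.41607,1.25718) → ×s → (-2.90878,1.07049) → (-2.91,1.07)

Cross-section at z=8.25: (1.65,-2.79) (2.70,2.25) (-2.91,1.07)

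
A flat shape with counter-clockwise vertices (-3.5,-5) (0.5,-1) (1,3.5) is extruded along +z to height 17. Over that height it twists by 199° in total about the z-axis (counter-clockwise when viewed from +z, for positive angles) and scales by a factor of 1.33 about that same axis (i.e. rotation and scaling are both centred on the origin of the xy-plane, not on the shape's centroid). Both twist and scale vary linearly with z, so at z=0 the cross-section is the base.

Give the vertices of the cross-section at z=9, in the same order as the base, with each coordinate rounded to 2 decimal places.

t = z/height = 9/17 = 0.529412
s = 1 + (scale-1)·z/height = 1 + (1.33-1)·9/17 = 1.174706
θ = twist·z/height = 199°·9/17 = 105.3529° = 1.838756 rad
cos θ = -0.264764, sin θ = 0.964313 (intermediates below are computed at full precision and shown rounded to 5 d.p.)
v1: (-3.5,-5) → rotate → (5.74824,-2.05128) → ×s → (6.75249,-2.40965) → (6.75,-2.41)
v2: (0.5,-1) → rotate → (0.83193,0.74692) → ×s → (0.97727,0.87741) → (0.98,0.88)
v3: (1,3.5) → rotate → (-3.63986,0.03764) → ×s → (-4.27577,0.04421) → (-4.28,0.04)

Cross-section at z=9: (6.75,-2.41) (0.98,0.88) (-4.28,0.04)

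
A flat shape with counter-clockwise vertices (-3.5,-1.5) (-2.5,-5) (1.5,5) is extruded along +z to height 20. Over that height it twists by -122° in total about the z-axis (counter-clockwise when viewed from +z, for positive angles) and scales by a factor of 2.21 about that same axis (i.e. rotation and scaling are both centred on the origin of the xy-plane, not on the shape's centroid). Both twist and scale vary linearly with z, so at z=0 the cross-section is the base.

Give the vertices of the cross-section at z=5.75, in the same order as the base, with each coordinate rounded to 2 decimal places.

Cross-section at z=5.75: (-5.02,1.06) (-6.63,-3.58) (5.53,4.35)

t = z/height = 5.75/20 = 0.2875
s = 1 + (scale-1)·z/height = 1 + (2.21-1)·5.75/20 = 1.347875
θ = twist·z/height = -122°·5.75/20 = -35.0750° = -0.612174 rad
cos θ = 0.818401, sin θ = -0.574648 (intermediates below are computed at full precision and shown rounded to 5 d.p.)
v1: (-3.5,-1.5) → rotate → (-3.72637,0.78367) → ×s → (-5.02269,1.05629) → (-5.02,1.06)
v2: (-2.5,-5) → rotate → (-4.91924,-2.65538) → ×s → (-6.63052,-3.57912) → (-6.63,-3.58)
v3: (1.5,5) → rotate → (4.10084,3.23003) → ×s → (5.52742,4.35368) → (5.53,4.35)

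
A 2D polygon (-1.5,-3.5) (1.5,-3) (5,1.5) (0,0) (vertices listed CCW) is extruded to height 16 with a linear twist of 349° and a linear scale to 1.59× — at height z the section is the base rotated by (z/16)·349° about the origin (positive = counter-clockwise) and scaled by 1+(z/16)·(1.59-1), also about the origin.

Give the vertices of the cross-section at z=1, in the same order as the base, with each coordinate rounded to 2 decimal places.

t = z/height = 1/16 = 0.0625
s = 1 + (scale-1)·z/height = 1 + (1.59-1)·1/16 = 1.036875
θ = twist·z/height = 349°·1/16 = 21.8125° = 0.380700 rad
cos θ = 0.928405, sin θ = 0.371570 (intermediates below are computed at full precision and shown rounded to 5 d.p.)
v1: (-1.5,-3.5) → rotate → (-0.09211,-3.80677) → ×s → (-0.09551,-3.94715) → (-0.10,-3.95)
v2: (1.5,-3) → rotate → (2.50732,-2.22786) → ×s → (2.59978,-2.31001) → (2.60,-2.31)
v3: (5,1.5) → rotate → (4.08467,3.25046) → ×s → (4.23529,3.37032) → (4.24,3.37)
v4: (0,0) → rotate → (0.00000,0.00000) → ×s → (0.00000,0.00000) → (0.00,0.00)

Cross-section at z=1: (-0.10,-3.95) (2.60,-2.31) (4.24,3.37) (0.00,0.00)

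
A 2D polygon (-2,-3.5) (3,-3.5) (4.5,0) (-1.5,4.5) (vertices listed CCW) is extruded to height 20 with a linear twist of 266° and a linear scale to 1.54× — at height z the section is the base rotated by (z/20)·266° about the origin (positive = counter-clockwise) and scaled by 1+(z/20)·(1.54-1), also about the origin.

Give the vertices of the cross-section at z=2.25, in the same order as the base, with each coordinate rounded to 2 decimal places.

Cross-section at z=2.25: (0.01,-4.28) (4.61,-1.63) (4.14,2.38) (-3.76,3.34)

t = z/height = 2.25/20 = 0.1125
s = 1 + (scale-1)·z/height = 1 + (1.54-1)·2.25/20 = 1.060750
θ = twist·z/height = 266°·2.25/20 = 29.9250° = 0.522290 rad
cos θ = 0.866679, sin θ = 0.498866 (intermediates below are computed at full precision and shown rounded to 5 d.p.)
v1: (-2,-3.5) → rotate → (0.01267,-4.03111) → ×s → (0.01344,-4.27600) → (0.01,-4.28)
v2: (3,-3.5) → rotate → (4.34607,-1.53678) → ×s → (4.61009,-1.63014) → (4.61,-1.63)
v3: (4.5,0) → rotate → (3.90006,2.24490) → ×s → (4.13698,2.38127) → (4.14,2.38)
v4: (-1.5,4.5) → rotate → (-3.54492,3.15176) → ×s → (-3.76027,3.34323) → (-3.76,3.34)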